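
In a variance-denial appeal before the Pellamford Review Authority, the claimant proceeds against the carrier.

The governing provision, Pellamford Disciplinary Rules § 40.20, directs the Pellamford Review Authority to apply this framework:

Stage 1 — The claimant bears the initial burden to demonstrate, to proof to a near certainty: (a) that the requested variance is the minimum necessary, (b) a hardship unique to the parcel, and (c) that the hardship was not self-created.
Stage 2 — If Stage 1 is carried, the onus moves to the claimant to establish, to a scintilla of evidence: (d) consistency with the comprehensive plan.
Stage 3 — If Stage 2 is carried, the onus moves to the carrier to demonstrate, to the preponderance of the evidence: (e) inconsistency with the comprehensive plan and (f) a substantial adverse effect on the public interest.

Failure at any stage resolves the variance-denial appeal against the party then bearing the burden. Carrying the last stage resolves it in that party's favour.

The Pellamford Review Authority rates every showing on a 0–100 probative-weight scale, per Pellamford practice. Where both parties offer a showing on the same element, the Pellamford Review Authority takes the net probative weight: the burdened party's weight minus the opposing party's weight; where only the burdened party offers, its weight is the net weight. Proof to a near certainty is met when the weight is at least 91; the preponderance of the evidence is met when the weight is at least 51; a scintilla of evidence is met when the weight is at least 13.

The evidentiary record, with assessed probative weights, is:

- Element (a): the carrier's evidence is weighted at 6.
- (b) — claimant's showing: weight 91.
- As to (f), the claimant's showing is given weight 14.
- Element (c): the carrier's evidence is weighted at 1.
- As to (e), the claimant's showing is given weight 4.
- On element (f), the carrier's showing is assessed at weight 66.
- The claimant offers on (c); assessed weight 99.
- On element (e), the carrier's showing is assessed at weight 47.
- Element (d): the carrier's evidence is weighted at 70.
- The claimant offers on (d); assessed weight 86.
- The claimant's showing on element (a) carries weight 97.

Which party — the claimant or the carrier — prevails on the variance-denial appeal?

claimant

Stage 1 (claimant, proof to a near certainty, weight is at least 91): (a) net 97−6=91 ≥ 91 — meets; (b) 91 ≥ 91 — meets; (c) net 99−1=98 ≥ 91 — meets.
  All elements met. The claimant retains the burden for Stage 2.
Stage 2 (claimant, a scintilla of evidence, weight is at least 13): (d) net 86−70=16 ≥ 13 — meets.
  Stage 2 is satisfied; the onus moves to the carrier.
Stage 3 (carrier, the preponderance of the evidence, weight is at least 51): (e) net 47−4=43 < 51 — fails; (f) net 66−14=52 ≥ 51 — meets.
  Not every element is met, so the carrier fails to carry Stage 3.
The claimant prevails.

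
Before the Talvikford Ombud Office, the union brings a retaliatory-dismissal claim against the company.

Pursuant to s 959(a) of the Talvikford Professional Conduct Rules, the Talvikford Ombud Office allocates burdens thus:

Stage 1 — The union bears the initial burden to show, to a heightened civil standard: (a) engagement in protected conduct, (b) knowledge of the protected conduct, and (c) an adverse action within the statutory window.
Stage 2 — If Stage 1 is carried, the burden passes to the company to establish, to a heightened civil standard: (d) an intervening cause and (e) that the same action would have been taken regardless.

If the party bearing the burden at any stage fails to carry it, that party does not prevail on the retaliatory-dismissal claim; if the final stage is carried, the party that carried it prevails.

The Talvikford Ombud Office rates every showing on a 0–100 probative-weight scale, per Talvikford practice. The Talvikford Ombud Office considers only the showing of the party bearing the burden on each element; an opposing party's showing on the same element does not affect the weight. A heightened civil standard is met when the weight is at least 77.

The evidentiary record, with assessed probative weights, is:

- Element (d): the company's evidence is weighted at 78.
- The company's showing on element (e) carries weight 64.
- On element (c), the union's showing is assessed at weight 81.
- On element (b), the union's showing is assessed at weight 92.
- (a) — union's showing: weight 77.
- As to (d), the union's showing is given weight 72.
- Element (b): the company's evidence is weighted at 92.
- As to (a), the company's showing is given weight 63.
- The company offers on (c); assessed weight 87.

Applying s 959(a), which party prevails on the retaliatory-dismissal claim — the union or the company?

union

Stage 1 (union, a heightened civil standard, weight is at least 77): (a) 77 (company's 63 disregarded) ≥ 77 — meets; (b) 92 (company's 92 disregarded) ≥ 77 — meets; (c) 81 (company's 87 disregarded) ≥ 77 — meets.
  Stage 1 is satisfied; the onus moves to the company.
Stage 2 (company, a heightened civil standard, weight is at least 77): (d) 78 (union's 72 disregarded) ≥ 77 — meets; (e) 64 < 77 — fails.
  Stage 2 not carried; the company fails its burden.
The union prevails.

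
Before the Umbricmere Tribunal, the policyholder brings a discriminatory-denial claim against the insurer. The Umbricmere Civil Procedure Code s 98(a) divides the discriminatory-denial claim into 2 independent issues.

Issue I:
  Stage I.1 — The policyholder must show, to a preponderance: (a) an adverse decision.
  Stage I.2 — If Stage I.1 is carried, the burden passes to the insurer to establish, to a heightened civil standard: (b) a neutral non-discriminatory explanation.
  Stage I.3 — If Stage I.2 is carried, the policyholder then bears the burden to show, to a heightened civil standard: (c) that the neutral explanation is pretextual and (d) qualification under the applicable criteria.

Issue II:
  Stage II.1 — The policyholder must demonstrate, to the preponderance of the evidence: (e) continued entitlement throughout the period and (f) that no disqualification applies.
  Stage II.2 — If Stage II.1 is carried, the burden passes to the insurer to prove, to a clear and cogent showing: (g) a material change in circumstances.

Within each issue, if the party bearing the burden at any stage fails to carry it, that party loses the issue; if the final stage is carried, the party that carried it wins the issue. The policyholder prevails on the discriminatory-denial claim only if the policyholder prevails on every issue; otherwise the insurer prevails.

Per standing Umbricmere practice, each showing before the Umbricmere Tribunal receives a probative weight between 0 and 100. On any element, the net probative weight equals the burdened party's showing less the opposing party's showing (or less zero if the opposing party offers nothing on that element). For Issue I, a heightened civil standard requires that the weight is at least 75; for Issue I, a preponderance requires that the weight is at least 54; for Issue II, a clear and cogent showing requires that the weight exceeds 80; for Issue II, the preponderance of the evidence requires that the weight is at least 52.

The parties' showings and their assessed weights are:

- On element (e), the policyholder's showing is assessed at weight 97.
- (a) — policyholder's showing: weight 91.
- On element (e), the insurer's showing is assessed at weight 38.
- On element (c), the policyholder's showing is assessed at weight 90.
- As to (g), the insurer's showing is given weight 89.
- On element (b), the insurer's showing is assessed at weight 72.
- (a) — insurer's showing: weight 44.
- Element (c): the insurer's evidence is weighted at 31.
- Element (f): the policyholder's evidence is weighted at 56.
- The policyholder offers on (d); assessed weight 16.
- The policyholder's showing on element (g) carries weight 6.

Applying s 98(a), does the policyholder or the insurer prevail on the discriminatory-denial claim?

insurer

— Issue I —
Stage I.1 — burden on policyholder; standard: a preponderance (weight is at least 54).
    (a): 91 − 44 = 47 < 54 [not met]
  Not every element is met, so the policyholder fails to carry Stage I.1.
So the insurer prevails on this issue.
— Issue II —
At Stage II.1 the policyholder must meet the preponderance of the evidence (weight is at least 52): on (e) the weight is 97 less the opposing 38 gives net 59, ≥ 52, so (e) meets the standard; on (f) the weight is 56, which does reach 52, so (f) meets the standard.
  All elements met. The burden passes to the insurer.
At Stage II.2 the insurer must meet a clear and cogent showing (weight exceeds 80): on (g) the weight is 89 less the opposing 6 gives net 83, which does exceed 80, so (g) meets the standard.
  Stage II.2 carried; the final stage is satisfied.
All stages carried — the insurer prevails on this issue.
Per-issue: Issue I → insurer; Issue II → insurer. The policyholder must prevail on every issue; overall, the insurer prevails.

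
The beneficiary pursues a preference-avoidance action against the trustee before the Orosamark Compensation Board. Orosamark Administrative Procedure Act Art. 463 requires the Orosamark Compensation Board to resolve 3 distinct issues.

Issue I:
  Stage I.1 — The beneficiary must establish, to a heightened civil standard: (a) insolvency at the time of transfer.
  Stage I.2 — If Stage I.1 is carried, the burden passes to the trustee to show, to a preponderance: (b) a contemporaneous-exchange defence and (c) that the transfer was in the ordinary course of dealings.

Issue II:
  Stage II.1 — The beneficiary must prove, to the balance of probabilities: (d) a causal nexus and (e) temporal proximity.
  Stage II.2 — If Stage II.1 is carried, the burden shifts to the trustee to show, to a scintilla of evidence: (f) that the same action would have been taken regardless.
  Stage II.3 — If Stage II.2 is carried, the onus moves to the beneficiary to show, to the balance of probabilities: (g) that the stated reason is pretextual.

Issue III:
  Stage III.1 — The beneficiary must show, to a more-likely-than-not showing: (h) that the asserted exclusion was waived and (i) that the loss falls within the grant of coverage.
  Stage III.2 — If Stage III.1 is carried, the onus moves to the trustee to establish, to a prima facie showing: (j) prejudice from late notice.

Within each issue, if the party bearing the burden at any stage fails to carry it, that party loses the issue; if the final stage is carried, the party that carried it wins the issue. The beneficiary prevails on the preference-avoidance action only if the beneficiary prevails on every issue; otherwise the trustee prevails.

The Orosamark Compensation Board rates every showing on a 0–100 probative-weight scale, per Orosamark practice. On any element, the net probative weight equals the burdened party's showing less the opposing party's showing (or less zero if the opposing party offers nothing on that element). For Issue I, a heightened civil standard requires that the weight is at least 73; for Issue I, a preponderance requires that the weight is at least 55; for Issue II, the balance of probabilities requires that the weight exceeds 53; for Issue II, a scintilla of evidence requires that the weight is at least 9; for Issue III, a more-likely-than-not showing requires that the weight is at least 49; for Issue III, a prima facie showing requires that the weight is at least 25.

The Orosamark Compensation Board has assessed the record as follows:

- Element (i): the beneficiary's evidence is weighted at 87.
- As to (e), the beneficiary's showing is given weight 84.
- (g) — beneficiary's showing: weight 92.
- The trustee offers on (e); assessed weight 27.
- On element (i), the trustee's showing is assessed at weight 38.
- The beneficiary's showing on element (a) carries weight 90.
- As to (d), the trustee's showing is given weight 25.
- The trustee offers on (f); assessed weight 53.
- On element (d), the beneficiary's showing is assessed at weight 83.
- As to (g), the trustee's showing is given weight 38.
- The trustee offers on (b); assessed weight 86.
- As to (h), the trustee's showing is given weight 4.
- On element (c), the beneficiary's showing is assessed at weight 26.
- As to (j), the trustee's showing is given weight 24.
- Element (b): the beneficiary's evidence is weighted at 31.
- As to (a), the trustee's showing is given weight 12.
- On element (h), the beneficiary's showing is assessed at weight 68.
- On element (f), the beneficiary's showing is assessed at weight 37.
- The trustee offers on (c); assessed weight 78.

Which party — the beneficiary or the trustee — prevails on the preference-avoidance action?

beneficiary

— Issue I —
Stage I.1 (beneficiary, a heightened civil standard, weight is at least 73): (a) net 90−12=78 ≥ 73 — meets.
  All elements met. The burden passes to the trustee.
Stage I.2 (trustee, a preponderance, weight is at least 55): (b) net 86−31=55 ≥ 55 — meets; (c) net 78−26=52 < 55 — fails.
  Not every element is met, so the trustee fails to carry Stage I.2.
The analysis ends at Stage I.2; the beneficiary prevails on this issue.
— Issue II —
Stage II.1 (beneficiary, the balance of probabilities, weight exceeds 53): (d) net 83−25=58 > 53 — meets; (e) net 84−27=57 > 53 — meets.
  All elements met. The burden passes to the trustee.
Stage II.2 (trustee, a scintilla of evidence, weight is at least 9): (f) net 53−37=16 ≥ 9 — meets.
  Stage II.2 carried; the burden shifts to the beneficiary.
Stage II.3 (beneficiary, the balance of probabilities, weight exceeds 53): (g) net 92−38=54 > 53 — meets.
  All elements met at the final stage.
All stages carried — the beneficiary prevails on this issue.
— Issue III —
Stage III.1 — burden on beneficiary; standard: a more-likely-than-not showing (weight is at least 49).
    (h): 68 − 4 = 64 ≥ 49 [met]
    (i): 87 − 38 = 49 ≥ 49 [met]
  The beneficiary carries Stage III.1; the trustee now bears the burden.
Stage III.2 — burden on trustee; standard: a prima facie showing (weight is at least 25).
    (j): 24 < 25 [not met]
  Not every element is met, so the trustee fails to carry Stage III.2.
The beneficiary prevails on this issue.
Per-issue: Issue I → beneficiary; Issue II → beneficiary; Issue III → beneficiary. The beneficiary must prevail on every issue; overall, the beneficiary prevails.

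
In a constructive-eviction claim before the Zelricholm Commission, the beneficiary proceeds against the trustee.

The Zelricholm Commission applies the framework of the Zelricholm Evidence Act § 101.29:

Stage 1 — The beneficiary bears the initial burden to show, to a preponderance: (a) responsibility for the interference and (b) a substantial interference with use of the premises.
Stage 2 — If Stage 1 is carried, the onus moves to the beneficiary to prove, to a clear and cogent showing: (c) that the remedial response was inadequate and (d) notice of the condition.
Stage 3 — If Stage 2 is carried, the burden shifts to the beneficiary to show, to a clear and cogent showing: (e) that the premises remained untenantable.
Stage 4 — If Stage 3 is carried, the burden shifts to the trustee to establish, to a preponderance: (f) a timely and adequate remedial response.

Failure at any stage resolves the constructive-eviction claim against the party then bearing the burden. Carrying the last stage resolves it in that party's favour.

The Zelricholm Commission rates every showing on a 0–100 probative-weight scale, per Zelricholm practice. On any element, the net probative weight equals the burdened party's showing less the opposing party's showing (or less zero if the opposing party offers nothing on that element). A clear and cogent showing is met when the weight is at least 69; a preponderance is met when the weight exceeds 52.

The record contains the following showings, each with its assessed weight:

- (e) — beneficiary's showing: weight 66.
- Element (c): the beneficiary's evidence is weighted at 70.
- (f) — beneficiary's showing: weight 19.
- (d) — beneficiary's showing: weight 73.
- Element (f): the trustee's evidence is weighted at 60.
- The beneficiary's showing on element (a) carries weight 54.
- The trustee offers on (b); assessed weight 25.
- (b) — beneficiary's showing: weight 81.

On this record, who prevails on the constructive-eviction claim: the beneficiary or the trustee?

trustee

Stage 1 (beneficiary, a preponderance, weight exceeds 52): (a) 54 > 52 — meets; (b) net 81−25=56 > 52 — meets.
  Stage 1 carried; the burden remains with the beneficiary.
Stage 2 (beneficiary, a clear and cogent showing, weight is at least 69): (c) 70 ≥ 69 — meets; (d) 73 ≥ 69 — meets.
  Stage 2 is satisfied; the beneficiary continues to bear the burden.
Stage 3 (beneficiary, a clear and cogent showing, weight is at least 69): (e) 66 < 69 — fails.
  Stage 3 not carried; the beneficiary fails its burden.
The analysis ends at Stage 3; the trustee prevails.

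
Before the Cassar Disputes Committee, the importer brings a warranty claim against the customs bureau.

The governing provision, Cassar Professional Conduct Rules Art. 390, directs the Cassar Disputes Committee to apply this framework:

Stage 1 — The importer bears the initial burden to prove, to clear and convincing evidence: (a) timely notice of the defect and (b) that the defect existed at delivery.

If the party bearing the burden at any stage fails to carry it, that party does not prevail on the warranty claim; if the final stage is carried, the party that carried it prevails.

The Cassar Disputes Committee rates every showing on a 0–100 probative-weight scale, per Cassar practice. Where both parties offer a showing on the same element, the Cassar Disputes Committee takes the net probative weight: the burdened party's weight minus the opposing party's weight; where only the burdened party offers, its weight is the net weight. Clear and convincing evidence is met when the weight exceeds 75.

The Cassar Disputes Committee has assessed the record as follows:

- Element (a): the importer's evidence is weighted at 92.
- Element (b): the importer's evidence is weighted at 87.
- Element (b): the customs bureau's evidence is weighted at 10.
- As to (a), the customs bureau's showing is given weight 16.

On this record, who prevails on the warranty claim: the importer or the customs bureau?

Stage 1 (importer, clear and convincing evidence, weight exceeds 75): (a) net 92−16=76 > 75 — meets; (b) net 87−10=77 > 75 — meets.
  The importer carries the last stage.
With every stage satisfied, the importer prevails.

importer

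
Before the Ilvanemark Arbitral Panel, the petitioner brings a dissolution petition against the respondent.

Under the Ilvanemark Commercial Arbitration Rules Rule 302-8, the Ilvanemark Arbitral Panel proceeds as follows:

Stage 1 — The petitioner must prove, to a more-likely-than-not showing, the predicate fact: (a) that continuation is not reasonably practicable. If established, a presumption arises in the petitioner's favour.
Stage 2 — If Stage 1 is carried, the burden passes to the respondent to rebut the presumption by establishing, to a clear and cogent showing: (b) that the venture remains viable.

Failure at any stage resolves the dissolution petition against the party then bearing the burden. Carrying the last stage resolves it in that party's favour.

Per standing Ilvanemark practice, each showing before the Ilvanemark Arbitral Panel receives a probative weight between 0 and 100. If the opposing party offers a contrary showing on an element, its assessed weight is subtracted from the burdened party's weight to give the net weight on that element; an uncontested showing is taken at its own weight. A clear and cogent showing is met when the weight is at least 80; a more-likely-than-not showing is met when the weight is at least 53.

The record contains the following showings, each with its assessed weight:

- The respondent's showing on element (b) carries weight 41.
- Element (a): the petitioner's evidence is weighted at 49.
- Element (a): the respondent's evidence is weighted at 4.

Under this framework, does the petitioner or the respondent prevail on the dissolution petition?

respondent

Stage 1 (petitioner, a more-likely-than-not showing, weight is at least 53): (a) net 49−4=45 < 53 — fails.
  Not every element is met, so the petitioner fails to carry Stage 1.
The respondent prevails.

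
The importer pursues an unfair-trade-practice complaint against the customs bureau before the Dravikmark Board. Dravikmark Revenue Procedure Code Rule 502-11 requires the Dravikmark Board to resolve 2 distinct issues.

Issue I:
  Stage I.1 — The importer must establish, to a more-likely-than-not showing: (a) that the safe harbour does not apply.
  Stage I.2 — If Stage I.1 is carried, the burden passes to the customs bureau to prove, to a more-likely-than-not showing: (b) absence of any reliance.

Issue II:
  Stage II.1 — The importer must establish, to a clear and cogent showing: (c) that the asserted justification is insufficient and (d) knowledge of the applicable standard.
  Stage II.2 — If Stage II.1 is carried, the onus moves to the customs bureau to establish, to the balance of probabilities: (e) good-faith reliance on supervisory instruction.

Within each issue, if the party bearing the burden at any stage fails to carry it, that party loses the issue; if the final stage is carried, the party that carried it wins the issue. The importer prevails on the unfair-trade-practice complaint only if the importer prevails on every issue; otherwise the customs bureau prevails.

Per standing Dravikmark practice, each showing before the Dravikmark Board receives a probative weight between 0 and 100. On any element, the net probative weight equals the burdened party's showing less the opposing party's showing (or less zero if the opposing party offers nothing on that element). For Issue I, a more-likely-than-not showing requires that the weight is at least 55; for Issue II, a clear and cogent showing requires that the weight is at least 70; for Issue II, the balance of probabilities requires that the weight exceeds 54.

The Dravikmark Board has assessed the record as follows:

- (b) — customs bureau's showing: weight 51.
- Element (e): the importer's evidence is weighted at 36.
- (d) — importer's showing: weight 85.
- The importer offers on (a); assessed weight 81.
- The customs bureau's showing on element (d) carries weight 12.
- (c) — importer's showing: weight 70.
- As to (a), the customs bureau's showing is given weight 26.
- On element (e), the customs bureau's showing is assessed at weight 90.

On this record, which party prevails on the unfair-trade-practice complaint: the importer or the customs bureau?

importer

— Issue I —
Stage I.1 (importer, a more-likely-than-not showing, weight is at least 55): (a) net 81−26=55 ≥ 55 — meets.
  The importer carries Stage I.1; the customs bureau now bears the burden.
Stage I.2 (customs bureau, a more-likely-than-not showing, weight is at least 55): (b) 51 < 55 — fails.
  Stage I.2 not carried; the customs bureau fails its burden.
So the importer prevails on this issue.
— Issue II —
At Stage II.1 the importer must meet a clear and cogent showing (weight is at least 70): on (c) the weight is 70, which does reach 70, so (c) meets the standard; on (d) the weight is 85 less the opposing 12 gives net 73, which does reach 70, so (d) meets the standard.
  All elements met. The burden passes to the customs bureau.
At Stage II.2 the customs bureau must meet the balance of probabilities (weight exceeds 54): on (e) the weight is 90 less the opposing 36 gives net 54, ≤ 54, so (e) does not meet the standard.
  Not every element is met, so the customs bureau fails to carry Stage II.2.
So the importer prevails on this issue.
Per-issue: Issue I → importer; Issue II → importer. The importer must prevail on every issue; overall, the importer prevails.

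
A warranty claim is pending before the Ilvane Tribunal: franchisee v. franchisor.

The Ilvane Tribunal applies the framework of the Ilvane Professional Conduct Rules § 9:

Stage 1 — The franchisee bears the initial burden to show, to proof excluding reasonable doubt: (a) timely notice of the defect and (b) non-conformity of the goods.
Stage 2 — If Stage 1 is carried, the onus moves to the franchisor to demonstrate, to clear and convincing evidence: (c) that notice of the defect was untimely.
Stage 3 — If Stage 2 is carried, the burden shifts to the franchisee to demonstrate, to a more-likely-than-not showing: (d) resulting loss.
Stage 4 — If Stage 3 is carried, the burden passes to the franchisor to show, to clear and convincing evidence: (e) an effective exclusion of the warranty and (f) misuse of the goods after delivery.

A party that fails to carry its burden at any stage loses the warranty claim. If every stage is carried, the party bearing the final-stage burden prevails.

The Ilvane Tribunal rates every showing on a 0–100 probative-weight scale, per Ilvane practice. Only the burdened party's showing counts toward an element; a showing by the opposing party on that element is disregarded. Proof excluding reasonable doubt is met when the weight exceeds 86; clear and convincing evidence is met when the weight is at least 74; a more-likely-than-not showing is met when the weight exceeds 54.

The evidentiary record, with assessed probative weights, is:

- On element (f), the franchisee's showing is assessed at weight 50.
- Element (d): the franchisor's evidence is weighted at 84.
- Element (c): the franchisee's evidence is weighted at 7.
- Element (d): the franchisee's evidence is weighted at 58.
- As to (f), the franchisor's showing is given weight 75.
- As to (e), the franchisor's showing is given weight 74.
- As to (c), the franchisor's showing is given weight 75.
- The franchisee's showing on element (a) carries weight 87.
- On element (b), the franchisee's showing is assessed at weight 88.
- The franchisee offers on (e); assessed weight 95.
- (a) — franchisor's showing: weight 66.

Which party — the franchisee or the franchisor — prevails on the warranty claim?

franchisor

Stage 1 (franchisee, proof excluding reasonable doubt, weight exceeds 86): (a) 87 (franchisor's 66 disregarded) > 86 — meets; (b) 88 > 86 — meets.
  Stage 1 carried; the burden shifts to the franchisor.
Stage 2 (franchisor, clear and convincing evidence, weight is at least 74): (c) 75 (franchisee's 7 disregarded) ≥ 74 — meets.
  Stage 2 is satisfied; the onus moves to the franchisee.
Stage 3 (franchisee, a more-likely-than-not showing, weight exceeds 54): (d) 58 (franchisor's 84 disregarded) > 54 — meets.
  All elements met. The burden passes to the franchisor.
Stage 4 (franchisor, clear and convincing evidence, weight is at least 74): (e) 74 (franchisee's 95 disregarded) ≥ 74 — meets; (f) 75 (franchisee's 50 disregarded) ≥ 74 — meets.
  Stage 4 carried; the final stage is satisfied.
All stages carried — the franchisor prevails.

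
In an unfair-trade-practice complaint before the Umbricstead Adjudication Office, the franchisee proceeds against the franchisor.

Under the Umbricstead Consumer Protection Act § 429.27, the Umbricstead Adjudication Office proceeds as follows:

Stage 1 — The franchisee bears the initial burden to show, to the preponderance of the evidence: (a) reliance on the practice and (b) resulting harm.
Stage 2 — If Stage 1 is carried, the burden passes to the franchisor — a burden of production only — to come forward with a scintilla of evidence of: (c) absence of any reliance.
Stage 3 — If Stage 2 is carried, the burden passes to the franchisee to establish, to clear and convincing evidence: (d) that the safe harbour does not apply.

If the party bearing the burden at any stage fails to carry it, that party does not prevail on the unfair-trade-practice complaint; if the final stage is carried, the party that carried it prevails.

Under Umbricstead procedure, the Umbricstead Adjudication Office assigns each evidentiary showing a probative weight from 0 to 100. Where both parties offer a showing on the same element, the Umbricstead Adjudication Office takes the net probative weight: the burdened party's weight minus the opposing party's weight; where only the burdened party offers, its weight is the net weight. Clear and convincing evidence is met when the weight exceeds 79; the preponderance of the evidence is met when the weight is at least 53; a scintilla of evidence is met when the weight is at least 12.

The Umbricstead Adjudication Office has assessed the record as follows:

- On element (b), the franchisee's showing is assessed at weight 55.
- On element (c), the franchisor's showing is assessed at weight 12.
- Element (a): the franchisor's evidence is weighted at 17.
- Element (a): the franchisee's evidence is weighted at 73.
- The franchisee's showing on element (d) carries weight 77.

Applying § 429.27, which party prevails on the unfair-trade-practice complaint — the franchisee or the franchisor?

franchisor

Stage 1 (franchisee, the preponderance of the evidence, weight is at least 53): (a) net 73−17=56 ≥ 53 — meets; (b) 55 ≥ 53 — meets.
  The franchisee carries Stage 1; the franchisor now bears the burden.
Stage 2 (franchisor, a scintilla of evidence, weight is at least 12): (c) 12 ≥ 12 — meets.
  All elements met. The burden passes to the franchisee.
Stage 3 (franchisee, clear and convincing evidence, weight exceeds 79): (d) 77 ≤ 79 — fails.
  The franchisee does not carry Stage 3.
The analysis ends at Stage 3; the franchisor prevails.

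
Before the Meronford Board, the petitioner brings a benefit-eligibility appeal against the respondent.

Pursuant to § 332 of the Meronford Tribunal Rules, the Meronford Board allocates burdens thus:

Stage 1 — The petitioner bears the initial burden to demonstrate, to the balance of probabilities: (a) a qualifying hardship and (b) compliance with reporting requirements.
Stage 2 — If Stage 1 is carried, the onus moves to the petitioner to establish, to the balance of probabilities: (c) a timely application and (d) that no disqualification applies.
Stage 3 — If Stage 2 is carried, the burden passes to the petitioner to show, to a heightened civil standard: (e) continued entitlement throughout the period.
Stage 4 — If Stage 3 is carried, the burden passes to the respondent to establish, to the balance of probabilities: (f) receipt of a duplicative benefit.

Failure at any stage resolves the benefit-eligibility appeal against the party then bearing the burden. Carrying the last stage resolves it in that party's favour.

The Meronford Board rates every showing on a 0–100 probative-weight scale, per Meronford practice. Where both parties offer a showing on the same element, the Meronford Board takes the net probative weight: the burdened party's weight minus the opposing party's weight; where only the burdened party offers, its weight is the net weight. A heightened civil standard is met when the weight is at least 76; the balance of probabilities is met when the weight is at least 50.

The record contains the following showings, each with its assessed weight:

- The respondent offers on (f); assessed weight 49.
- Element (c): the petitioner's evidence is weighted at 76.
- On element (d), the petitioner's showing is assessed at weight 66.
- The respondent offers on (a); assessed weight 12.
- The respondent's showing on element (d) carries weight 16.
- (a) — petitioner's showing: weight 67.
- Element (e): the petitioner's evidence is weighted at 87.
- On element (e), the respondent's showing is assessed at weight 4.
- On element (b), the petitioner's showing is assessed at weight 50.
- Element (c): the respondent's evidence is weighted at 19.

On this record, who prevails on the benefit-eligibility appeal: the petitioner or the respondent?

petitioner

Stage 1 (petitioner, the balance of probabilities, weight is at least 50): (a) net 67−12=55 ≥ 50 — meets; (b) 50 ≥ 50 — meets.
  Stage 1 carried; the burden remains with the petitioner.
Stage 2 (petitioner, the balance of probabilities, weight is at least 50): (c) net 76−19=57 ≥ 50 — meets; (d) net 66−16=50 ≥ 50 — meets.
  All elements met. The petitioner retains the burden for Stage 3.
Stage 3 (petitioner, a heightened civil standard, weight is at least 76): (e) net 87−4=83 ≥ 76 — meets.
  Stage 3 is satisfied; the onus moves to the respondent.
Stage 4 (respondent, the balance of probabilities, weight is at least 50): (f) 49 < 50 — fails.
  Stage 4 not carried; the respondent fails its burden.
The petitioner prevails.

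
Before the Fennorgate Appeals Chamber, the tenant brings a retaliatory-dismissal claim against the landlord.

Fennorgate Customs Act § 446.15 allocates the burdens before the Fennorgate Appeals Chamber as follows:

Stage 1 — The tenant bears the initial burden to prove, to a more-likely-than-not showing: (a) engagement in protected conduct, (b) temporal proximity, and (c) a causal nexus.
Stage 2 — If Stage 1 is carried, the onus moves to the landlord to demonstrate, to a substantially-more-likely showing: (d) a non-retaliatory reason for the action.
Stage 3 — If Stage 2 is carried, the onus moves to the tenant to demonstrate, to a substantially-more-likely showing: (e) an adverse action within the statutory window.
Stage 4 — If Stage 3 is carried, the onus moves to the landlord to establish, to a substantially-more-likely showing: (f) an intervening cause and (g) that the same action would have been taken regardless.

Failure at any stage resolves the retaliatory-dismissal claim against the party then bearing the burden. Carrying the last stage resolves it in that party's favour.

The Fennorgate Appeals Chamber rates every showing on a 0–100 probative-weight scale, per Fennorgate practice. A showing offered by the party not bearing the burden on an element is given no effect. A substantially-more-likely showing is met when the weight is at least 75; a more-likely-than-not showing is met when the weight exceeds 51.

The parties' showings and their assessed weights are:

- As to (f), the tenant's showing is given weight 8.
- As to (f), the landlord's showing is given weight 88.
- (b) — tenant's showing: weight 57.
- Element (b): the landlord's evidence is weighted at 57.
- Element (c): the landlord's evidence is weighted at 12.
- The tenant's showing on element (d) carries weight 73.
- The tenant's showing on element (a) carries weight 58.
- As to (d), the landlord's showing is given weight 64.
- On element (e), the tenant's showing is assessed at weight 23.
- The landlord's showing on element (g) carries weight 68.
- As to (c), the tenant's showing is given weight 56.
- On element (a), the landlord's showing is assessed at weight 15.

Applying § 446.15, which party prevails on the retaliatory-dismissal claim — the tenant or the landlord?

tenant

At Stage 1 the tenant must meet a more-likely-than-not showing (weight exceeds 51): on (a) the weight is 58 (the landlord's 15 is given no effect), > 51, so (a) meets the standard; on (b) the weight is 57 (the landlord's 57 is given no effect), > 51, so (b) meets the standard; on (c) the weight is 56 (the landlord's 12 is given no effect), > 51, so (c) meets the standard.
  All elements met. The burden passes to the landlord.
At Stage 2 the landlord must meet a substantially-more-likely showing (weight is at least 75): on (d) the weight is 64 (the tenant's 73 is given no effect), which does not reach 75, so (d) does not meet the standard.
  Stage 2 not carried; the landlord fails its burden.
The tenant prevails.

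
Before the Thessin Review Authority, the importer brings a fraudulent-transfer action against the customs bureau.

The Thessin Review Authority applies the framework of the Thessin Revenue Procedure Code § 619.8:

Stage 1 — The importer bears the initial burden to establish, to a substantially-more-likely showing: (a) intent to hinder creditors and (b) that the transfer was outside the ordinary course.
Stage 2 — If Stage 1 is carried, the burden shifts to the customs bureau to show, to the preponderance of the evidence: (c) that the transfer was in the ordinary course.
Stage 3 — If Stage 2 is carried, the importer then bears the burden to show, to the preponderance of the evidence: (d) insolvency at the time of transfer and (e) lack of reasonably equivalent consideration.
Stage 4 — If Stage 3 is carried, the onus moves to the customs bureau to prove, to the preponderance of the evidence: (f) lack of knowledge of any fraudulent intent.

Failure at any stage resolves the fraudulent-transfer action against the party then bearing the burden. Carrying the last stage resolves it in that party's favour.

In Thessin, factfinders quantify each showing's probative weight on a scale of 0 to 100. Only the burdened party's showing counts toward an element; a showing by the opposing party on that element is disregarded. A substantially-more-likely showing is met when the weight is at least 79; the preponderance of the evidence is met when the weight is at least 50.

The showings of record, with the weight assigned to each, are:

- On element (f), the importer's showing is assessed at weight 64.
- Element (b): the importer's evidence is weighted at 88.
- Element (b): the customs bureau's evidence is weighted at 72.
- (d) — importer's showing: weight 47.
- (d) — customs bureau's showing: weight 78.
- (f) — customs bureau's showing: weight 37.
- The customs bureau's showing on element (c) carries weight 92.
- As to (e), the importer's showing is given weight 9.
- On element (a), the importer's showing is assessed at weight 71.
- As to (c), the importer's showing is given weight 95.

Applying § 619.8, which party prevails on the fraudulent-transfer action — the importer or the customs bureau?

Stage 1 — burden on importer; standard: a substantially-more-likely showing (weight is at least 79).
    (a): 71 < 79 [not met]
    (b): 88 (customs bureau's 72 disregarded) ≥ 79 [met]
  The importer does not carry Stage 1.
So the customs bureau prevails.

customs bureau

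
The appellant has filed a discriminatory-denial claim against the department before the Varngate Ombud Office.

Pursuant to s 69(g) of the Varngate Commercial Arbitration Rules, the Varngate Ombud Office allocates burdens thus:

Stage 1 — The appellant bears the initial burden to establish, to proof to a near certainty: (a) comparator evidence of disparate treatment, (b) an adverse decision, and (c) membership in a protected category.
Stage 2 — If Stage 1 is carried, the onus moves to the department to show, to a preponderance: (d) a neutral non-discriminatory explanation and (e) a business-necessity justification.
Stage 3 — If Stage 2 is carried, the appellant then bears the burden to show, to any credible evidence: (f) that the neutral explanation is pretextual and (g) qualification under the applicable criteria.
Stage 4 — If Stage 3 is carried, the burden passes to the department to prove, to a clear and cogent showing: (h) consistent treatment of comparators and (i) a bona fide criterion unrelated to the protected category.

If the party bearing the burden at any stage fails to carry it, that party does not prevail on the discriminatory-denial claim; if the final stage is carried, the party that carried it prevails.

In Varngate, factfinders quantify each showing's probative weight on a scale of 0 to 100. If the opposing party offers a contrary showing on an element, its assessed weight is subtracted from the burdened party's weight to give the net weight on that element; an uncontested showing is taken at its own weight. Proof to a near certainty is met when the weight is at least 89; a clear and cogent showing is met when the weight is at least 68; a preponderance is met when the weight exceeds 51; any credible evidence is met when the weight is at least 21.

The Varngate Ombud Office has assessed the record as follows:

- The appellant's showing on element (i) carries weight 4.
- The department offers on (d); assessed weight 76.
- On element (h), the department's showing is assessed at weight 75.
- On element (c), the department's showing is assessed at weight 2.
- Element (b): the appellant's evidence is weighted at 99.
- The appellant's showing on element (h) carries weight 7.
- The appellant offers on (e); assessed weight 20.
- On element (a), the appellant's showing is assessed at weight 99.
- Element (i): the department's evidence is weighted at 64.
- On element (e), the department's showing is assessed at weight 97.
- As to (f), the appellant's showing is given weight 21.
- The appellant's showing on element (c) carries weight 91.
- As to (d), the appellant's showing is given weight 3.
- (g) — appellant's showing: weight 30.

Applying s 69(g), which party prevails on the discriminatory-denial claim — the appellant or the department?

appellant

Stage 1 — burden on appellant; standard: proof to a near certainty (weight is at least 89).
    (a): 99 ≥ 89 [met]
    (b): 99 ≥ 89 [met]
    (c): 91 − 2 = 89 ≥ 89 [met]
  Stage 1 is satisfied; the onus moves to the department.
Stage 2 — burden on department; standard: a preponderance (weight exceeds 51).
    (d): 76 − 3 = 73 > 51 [met]
    (e): 97 − 20 = 77 > 51 [met]
  Stage 2 is satisfied; the onus moves to the appellant.
Stage 3 — burden on appellant; standard: any credible evidence (weight is at least 21).
    (f): 21 ≥ 21 [met]
    (g): 30 ≥ 21 [met]
  Stage 3 carried; the burden shifts to the department.
Stage 4 — burden on department; standard: a clear and cogent showing (weight is at least 68).
    (h): 75 − 7 = 68 ≥ 68 [met]
    (i): 64 − 4 = 60 < 68 [not met]
  The department does not carry Stage 4.
The analysis ends at Stage 4; the appellant prevails.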